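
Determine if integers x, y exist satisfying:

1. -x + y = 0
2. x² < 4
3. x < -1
No

A contradictory subset is {x² < 4, x < -1}. No integer assignment can satisfy these jointly:

  - x² < 4: restricts x to |x| ≤ 1
  - x < -1: bounds one variable relative to a constant

Direct contradiction: the bounds on x require x ≥ -1 and x ≤ -2 simultaneously, which is empty.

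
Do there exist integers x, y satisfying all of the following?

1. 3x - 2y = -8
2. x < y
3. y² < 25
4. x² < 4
Yes

Take x = 0, y = 4. Substituting into each constraint:
  (1) 3(0) - 2(4) = -8 ✓
  (2) 0 < 4 ✓
  (3) y² = (4)² = 16, and 16 < 25 ✓
  (4) x² = (0)² = 0, and 0 < 4 ✓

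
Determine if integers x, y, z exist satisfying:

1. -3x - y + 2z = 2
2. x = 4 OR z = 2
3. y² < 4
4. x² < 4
Yes

Take x = 1, y = -1, z = 2. Substituting into each constraint:
  (1) -3(1) + 1 + 2(2) = 2 ✓
  (2) z = 2, target 2 ✓ (second branch holds)
  (3) y² = (-1)² = 1, and 1 < 4 ✓
  (4) x² = (1)² = 1, and 1 < 4 ✓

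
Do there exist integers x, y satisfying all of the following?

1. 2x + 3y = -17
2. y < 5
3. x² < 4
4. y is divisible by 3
No

A contradictory subset is {2x + 3y = -17, x² < 4, y is divisible by 3}. No integer assignment can satisfy these jointly:

  - 2x + 3y = -17: is a linear equation tying the variables together
  - x² < 4: restricts x to |x| ≤ 1
  - y is divisible by 3: restricts y to multiples of 3

The bounds confine x to {-1, 0, 1}. For each value, substitute into the equation:
  • x = -1: the equation forces y = -5, but 3 does not divide -5.
  • x = 0: the equation gives 3y = -17, so y would not be an integer.
  • x = 1: the equation gives 3y = -19, so y would not be an integer.
Every case fails, so no integer solution exists.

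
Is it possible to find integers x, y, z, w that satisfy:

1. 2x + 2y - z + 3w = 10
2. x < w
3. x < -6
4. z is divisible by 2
Yes

Take x = -7, y = 12, z = 0, w = 0. Substituting into each constraint:
  (1) 2(-7) + 2(12) + 0 + 3(0) = 10 ✓
  (2) -7 < 0 ✓
  (3) -7 < -6 ✓
  (4) 0 = 2 × 0, remainder 0 ✓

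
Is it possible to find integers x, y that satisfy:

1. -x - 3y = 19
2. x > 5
Yes

Take x = 8, y = -9. Substituting into each constraint:
  (1) (-8) - 3(-9) = 19 ✓
  (2) 8 > 5 ✓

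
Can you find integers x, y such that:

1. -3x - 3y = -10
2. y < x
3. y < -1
No

Even the single constraint (-3x - 3y = -10) is infeasible over the integers.

  - -3x - 3y = -10: every term on the left is divisible by 3, so the LHS ≡ 0 (mod 3), but the RHS -10 is not — no integer solution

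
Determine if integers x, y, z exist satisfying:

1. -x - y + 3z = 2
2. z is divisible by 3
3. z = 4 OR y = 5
Yes

Take x = -7, y = 5, z = 0. Substituting into each constraint:
  (1) 7 + (-5) + 3(0) = 2 ✓
  (2) 0 = 3 × 0, remainder 0 ✓
  (3) y = 5, target 5 ✓ (second branch holds)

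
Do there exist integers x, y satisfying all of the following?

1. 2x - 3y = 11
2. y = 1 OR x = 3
Yes

Take x = 7, y = 1. Substituting into each constraint:
  (1) 2(7) - 3(1) = 11 ✓
  (2) y = 1, target 1 ✓ (first branch holds)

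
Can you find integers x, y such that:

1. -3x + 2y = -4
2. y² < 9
Yes

Take x = 0, y = -2. Substituting into each constraint:
  (1) -3(0) + 2(-2) = -4 ✓
  (2) y² = (-2)² = 4, and 4 < 9 ✓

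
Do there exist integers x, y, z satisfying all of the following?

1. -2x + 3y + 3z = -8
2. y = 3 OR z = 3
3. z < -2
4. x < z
Yes

Take x = -20, y = 3, z = -19. Substituting into each constraint:
  (1) -2(-20) + 3(3) + 3(-19) = -8 ✓
  (2) y = 3, target 3 ✓ (first branch holds)
  (3) -19 < -2 ✓
  (4) -20 < -19 ✓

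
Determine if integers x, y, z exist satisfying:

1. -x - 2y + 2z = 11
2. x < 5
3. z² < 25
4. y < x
Yes

Take x = -3, y = -4, z = 0. Substituting into each constraint:
  (1) 3 - 2(-4) + 2(0) = 11 ✓
  (2) -3 < 5 ✓
  (3) z² = (0)² = 0, and 0 < 25 ✓
  (4) -4 < -3 ✓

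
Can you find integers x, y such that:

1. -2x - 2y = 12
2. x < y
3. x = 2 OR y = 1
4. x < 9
Yes

Take x = -7, y = 1. Substituting into each constraint:
  (1) -2(-7) - 2(1) = 12 ✓
  (2) -7 < 1 ✓
  (3) y = 1, target 1 ✓ (second branch holds)
  (4) -7 < 9 ✓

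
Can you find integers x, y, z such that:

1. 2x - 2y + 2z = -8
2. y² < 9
Yes

Take x = 0, y = 0, z = -4. Substituting into each constraint:
  (1) 2(0) - 2(0) + 2(-4) = -8 ✓
  (2) y² = (0)² = 0, and 0 < 9 ✓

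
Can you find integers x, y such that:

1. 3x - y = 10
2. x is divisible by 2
Yes

Take x = 0, y = -10. Substituting into each constraint:
  (1) 3(0) + 10 = 10 ✓
  (2) 0 = 2 × 0, remainder 0 ✓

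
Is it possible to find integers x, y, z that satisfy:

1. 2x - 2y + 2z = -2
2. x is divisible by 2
Yes

Take x = 0, y = 0, z = -1. Substituting into each constraint:
  (1) 2(0) - 2(0) + 2(-1) = -2 ✓
  (2) 0 = 2 × 0, remainder 0 ✓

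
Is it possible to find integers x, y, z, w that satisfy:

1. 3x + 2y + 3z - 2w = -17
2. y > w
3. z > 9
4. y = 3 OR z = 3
Yes

Take x = -17, y = 3, z = 10, w = 1. Substituting into each constraint:
  (1) 3(-17) + 2(3) + 3(10) - 2(1) = -17 ✓
  (2) 3 > 1 ✓
  (3) 10 > 9 ✓
  (4) y = 3, target 3 ✓ (first branch holds)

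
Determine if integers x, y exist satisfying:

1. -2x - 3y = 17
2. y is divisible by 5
Yes

Take x = 14, y = -15. Substituting into each constraint:
  (1) -2(14) - 3(-15) = 17 ✓
  (2) -15 = 5 × -3, remainder 0 ✓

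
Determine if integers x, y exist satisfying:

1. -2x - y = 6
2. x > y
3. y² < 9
No

The full constraint system is jointly infeasible over the integers. Each constraint and what it forces:

  - -2x - y = 6: is a linear equation tying the variables together
  - x > y: bounds one variable relative to another variable
  - y² < 9: restricts y to |y| ≤ 2

Propagating the comparison: x > y and y ≥ -2 give x ≥ -1. Range argument: with x ∈ [-1, ∞], y ∈ [-2, 2], the left side of the equation is at most 4, but the right side is 6 > 4. No integer solution exists.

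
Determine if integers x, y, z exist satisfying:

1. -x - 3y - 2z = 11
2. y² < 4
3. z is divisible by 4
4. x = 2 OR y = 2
Yes

Take x = 2, y = 1, z = -8. Substituting into each constraint:
  (1) (-2) - 3(1) - 2(-8) = 11 ✓
  (2) y² = (1)² = 1, and 1 < 4 ✓
  (3) -8 = 4 × -2, remainder 0 ✓
  (4) x = 2, target 2 ✓ (first branch holds)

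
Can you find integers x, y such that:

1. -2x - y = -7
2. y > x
Yes

Take x = 2, y = 3. Substituting into each constraint:
  (1) -2(2) + (-3) = -7 ✓
  (2) 3 > 2 ✓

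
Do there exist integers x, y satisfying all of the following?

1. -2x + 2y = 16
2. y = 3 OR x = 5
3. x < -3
Yes

Take x = -5, y = 3. Substituting into each constraint:
  (1) -2(-5) + 2(3) = 16 ✓
  (2) y = 3, target 3 ✓ (first branch holds)
  (3) -5 < -3 ✓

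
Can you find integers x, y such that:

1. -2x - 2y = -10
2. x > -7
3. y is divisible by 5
Yes

Take x = 5, y = 0. Substituting into each constraint:
  (1) -2(5) - 2(0) = -10 ✓
  (2) 5 > -7 ✓
  (3) 0 = 5 × 0, remainder 0 ✓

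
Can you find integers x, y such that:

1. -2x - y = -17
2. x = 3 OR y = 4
Yes

Take x = 3, y = 11. Substituting into each constraint:
  (1) -2(3) + (-11) = -17 ✓
  (2) x = 3, target 3 ✓ (first branch holds)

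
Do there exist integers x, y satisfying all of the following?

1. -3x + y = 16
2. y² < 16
Yes

Take x = -5, y = 1. Substituting into each constraint:
  (1) -3(-5) + 1 = 16 ✓
  (2) y² = (1)² = 1, and 1 < 16 ✓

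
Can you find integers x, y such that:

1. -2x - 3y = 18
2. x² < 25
Yes

Take x = 0, y = -6. Substituting into each constraint:
  (1) -2(0) - 3(-6) = 18 ✓
  (2) x² = (0)² = 0, and 0 < 25 ✓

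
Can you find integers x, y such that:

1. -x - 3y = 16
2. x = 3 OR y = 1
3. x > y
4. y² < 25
No

A contradictory subset is {-x - 3y = 16, x = 3 OR y = 1, x > y}. No integer assignment can satisfy these jointly:

  - -x - 3y = 16: is a linear equation tying the variables together
  - x = 3 OR y = 1: forces a choice: either x = 3 or y = 1
  - x > y: bounds one variable relative to another variable

Split on the disjunction (x = 3 OR y = 1):
  • If x = 3: with x = 3, every remaining term of the linear equation is divisible by 3, so the left side is ≡ 0 (mod 3); but the right side 19 ≡ 1 (mod 3). No integers can satisfy it.
  • If y = 1: the equation forces x = -19, giving (y, x) = (1, -19), which violates x > y.
Both branches are infeasible, so the system has no integer solution.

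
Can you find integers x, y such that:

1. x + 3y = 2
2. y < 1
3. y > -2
Yes

Take x = 2, y = 0. Substituting into each constraint:
  (1) 2 + 3(0) = 2 ✓
  (2) 0 < 1 ✓
  (3) 0 > -2 ✓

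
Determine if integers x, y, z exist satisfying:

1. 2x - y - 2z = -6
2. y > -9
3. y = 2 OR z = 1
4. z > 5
Yes

Take x = 4, y = 2, z = 6. Substituting into each constraint:
  (1) 2(4) + (-2) - 2(6) = -6 ✓
  (2) 2 > -9 ✓
  (3) y = 2, target 2 ✓ (first branch holds)
  (4) 6 > 5 ✓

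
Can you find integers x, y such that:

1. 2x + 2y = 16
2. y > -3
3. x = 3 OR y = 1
Yes

Take x = 7, y = 1. Substituting into each constraint:
  (1) 2(7) + 2(1) = 16 ✓
  (2) 1 > -3 ✓
  (3) y = 1, target 1 ✓ (second branch holds)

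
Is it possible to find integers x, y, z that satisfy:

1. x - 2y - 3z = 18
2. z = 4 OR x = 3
Yes

Take x = 3, y = -9, z = 1. Substituting into each constraint:
  (1) 3 - 2(-9) - 3(1) = 18 ✓
  (2) x = 3, target 3 ✓ (second branch holds)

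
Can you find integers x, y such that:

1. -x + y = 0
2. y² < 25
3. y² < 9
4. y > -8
Yes

Take x = 0, y = 0. Substituting into each constraint:
  (1) 0 + 0 = 0 ✓
  (2) y² = (0)² = 0, and 0 < 25 ✓
  (3) y² = (0)² = 0, and 0 < 9 ✓
  (4) 0 > -8 ✓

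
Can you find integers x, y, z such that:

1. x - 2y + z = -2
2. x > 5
Yes

Take x = 6, y = 4, z = 0. Substituting into each constraint:
  (1) 6 - 2(4) + 0 = -2 ✓
  (2) 6 > 5 ✓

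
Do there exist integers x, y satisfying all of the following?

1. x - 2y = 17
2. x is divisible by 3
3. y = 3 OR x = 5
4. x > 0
No

A contradictory subset is {x - 2y = 17, x is divisible by 3, y = 3 OR x = 5}. No integer assignment can satisfy these jointly:

  - x - 2y = 17: is a linear equation tying the variables together
  - x is divisible by 3: restricts x to multiples of 3
  - y = 3 OR x = 5: forces a choice: either y = 3 or x = 5

Split on the disjunction (y = 3 OR x = 5):
  • If y = 3: with y = 3, writing x = 3x', every remaining term of the linear equation is divisible by 3, so the left side is ≡ 0 (mod 3); but the right side 23 ≡ 2 (mod 3). No integers can satisfy it.
  • If x = 5: this contradicts the divisibility constraint — 5 is not a multiple of 3.
Both branches are infeasible, so the system has no integer solution.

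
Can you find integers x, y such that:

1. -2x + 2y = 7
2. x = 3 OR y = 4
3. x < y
No

Even the single constraint (-2x + 2y = 7) is infeasible over the integers.

  - -2x + 2y = 7: every term on the left is divisible by 2, so the LHS ≡ 0 (mod 2), but the RHS 7 is not — no integer solution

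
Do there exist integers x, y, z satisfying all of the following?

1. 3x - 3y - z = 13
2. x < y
Yes

Take x = 0, y = 1, z = -16. Substituting into each constraint:
  (1) 3(0) - 3(1) + 16 = 13 ✓
  (2) 0 < 1 ✓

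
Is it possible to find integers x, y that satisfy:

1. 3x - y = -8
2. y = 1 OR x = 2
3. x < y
Yes

Take x = 2, y = 14. Substituting into each constraint:
  (1) 3(2) + (-14) = -8 ✓
  (2) x = 2, target 2 ✓ (second branch holds)
  (3) 2 < 14 ✓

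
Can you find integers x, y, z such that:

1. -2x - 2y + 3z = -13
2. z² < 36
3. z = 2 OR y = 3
Yes

Take x = -1, y = 3, z = -3. Substituting into each constraint:
  (1) -2(-1) - 2(3) + 3(-3) = -13 ✓
  (2) z² = (-3)² = 9, and 9 < 36 ✓
  (3) y = 3, target 3 ✓ (second branch holds)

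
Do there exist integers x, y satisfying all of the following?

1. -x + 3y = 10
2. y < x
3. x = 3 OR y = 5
No

The full constraint system is jointly infeasible over the integers. Each constraint and what it forces:

  - -x + 3y = 10: is a linear equation tying the variables together
  - y < x: bounds one variable relative to another variable
  - x = 3 OR y = 5: forces a choice: either x = 3 or y = 5

Split on the disjunction (x = 3 OR y = 5):
  • If x = 3: with x = 3, every remaining term of the linear equation is divisible by 3, so the left side is ≡ 0 (mod 3); but the right side 13 ≡ 1 (mod 3). No integers can satisfy it.
  • If y = 5: the equation forces x = 5, giving (y, x) = (5, 5), which violates x > y.
Both branches are infeasible, so the system has no integer solution.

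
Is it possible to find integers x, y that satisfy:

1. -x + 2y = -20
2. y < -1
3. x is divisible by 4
Yes

Take x = 0, y = -10. Substituting into each constraint:
  (1) 0 + 2(-10) = -20 ✓
  (2) -10 < -1 ✓
  (3) 0 = 4 × 0, remainder 0 ✓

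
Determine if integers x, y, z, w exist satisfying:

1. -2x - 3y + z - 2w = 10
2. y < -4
Yes

Take x = 4, y = -6, z = 0, w = 0. Substituting into each constraint:
  (1) -2(4) - 3(-6) + 0 - 2(0) = 10 ✓
  (2) -6 < -4 ✓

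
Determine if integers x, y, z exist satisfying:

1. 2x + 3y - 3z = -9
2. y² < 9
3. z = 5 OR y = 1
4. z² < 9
Yes

Take x = -6, y = 1, z = 0. Substituting into each constraint:
  (1) 2(-6) + 3(1) - 3(0) = -9 ✓
  (2) y² = (1)² = 1, and 1 < 9 ✓
  (3) y = 1, target 1 ✓ (second branch holds)
  (4) z² = (0)² = 0, and 0 < 9 ✓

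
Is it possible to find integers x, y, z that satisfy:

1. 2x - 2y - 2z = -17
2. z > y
No

Even the single constraint (2x - 2y - 2z = -17) is infeasible over the integers.

  - 2x - 2y - 2z = -17: every term on the left is divisible by 2, so the LHS ≡ 0 (mod 2), but the RHS -17 is not — no integer solution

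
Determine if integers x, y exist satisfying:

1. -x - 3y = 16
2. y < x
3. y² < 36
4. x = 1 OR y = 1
No

A contradictory subset is {-x - 3y = 16, y < x, x = 1 OR y = 1}. No integer assignment can satisfy these jointly:

  - -x - 3y = 16: is a linear equation tying the variables together
  - y < x: bounds one variable relative to another variable
  - x = 1 OR y = 1: forces a choice: either x = 1 or y = 1

Split on the disjunction (x = 1 OR y = 1):
  • If x = 1: with x = 1, every remaining term of the linear equation is divisible by 3, so the left side is ≡ 0 (mod 3); but the right side 17 ≡ 2 (mod 3). No integers can satisfy it.
  • If y = 1: the equation forces x = -19, giving (y, x) = (1, -19), which violates x > y.
Both branches are infeasible, so the system has no integer solution.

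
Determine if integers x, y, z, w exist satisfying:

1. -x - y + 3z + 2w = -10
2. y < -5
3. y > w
Yes

Take x = 2, y = -6, z = 0, w = -7. Substituting into each constraint:
  (1) (-2) + 6 + 3(0) + 2(-7) = -10 ✓
  (2) -6 < -5 ✓
  (3) -6 > -7 ✓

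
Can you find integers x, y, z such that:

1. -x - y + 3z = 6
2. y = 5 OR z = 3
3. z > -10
Yes

Take x = 3, y = 0, z = 3. Substituting into each constraint:
  (1) (-3) + 0 + 3(3) = 6 ✓
  (2) z = 3, target 3 ✓ (second branch holds)
  (3) 3 > -10 ✓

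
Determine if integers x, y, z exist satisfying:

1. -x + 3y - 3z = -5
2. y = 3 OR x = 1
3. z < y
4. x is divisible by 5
Yes

Take x = 20, y = 3, z = -2. Substituting into each constraint:
  (1) (-20) + 3(3) - 3(-2) = -5 ✓
  (2) y = 3, target 3 ✓ (first branch holds)
  (3) -2 < 3 ✓
  (4) 20 = 5 × 4, remainder 0 ✓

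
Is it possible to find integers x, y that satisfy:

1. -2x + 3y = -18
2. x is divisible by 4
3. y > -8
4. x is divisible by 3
Yes

Take x = 0, y = -6. Substituting into each constraint:
  (1) -2(0) + 3(-6) = -18 ✓
  (2) 0 = 4 × 0, remainder 0 ✓
  (3) -6 > -8 ✓
  (4) 0 = 3 × 0, remainder 0 ✓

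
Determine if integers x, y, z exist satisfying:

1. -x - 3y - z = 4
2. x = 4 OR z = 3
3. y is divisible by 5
Yes

Take x = 4, y = 0, z = -8. Substituting into each constraint:
  (1) (-4) - 3(0) + 8 = 4 ✓
  (2) x = 4, target 4 ✓ (first branch holds)
  (3) 0 = 5 × 0, remainder 0 ✓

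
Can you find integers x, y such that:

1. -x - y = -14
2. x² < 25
Yes

Take x = 0, y = 14. Substituting into each constraint:
  (1) 0 + (-14) = -14 ✓
  (2) x² = (0)² = 0, and 0 < 25 ✓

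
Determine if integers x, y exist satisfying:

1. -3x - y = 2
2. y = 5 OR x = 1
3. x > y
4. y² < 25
No

The full constraint system is jointly infeasible over the integers. Each constraint and what it forces:

  - -3x - y = 2: is a linear equation tying the variables together
  - y = 5 OR x = 1: forces a choice: either y = 5 or x = 1
  - x > y: bounds one variable relative to another variable
  - y² < 25: restricts y to |y| ≤ 4

Split on the disjunction (y = 5 OR x = 1):
  • If y = 5: this contradicts y² < 25, which requires |y| ≤ 4.
  • If x = 1: the equation forces y = -5, but y² < 25 requires |y| ≤ 4.
Both branches are infeasible, so the system has no integer solution.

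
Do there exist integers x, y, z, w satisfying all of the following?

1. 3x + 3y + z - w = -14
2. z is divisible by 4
Yes

Take x = 0, y = 0, z = 0, w = 14. Substituting into each constraint:
  (1) 3(0) + 3(0) + 0 + (-14) = -14 ✓
  (2) 0 = 4 × 0, remainder 0 ✓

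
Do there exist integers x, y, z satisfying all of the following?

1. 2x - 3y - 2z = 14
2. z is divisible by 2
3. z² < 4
Yes

Take x = 7, y = 0, z = 0. Substituting into each constraint:
  (1) 2(7) - 3(0) - 2(0) = 14 ✓
  (2) 0 = 2 × 0, remainder 0 ✓
  (3) z² = (0)² = 0, and 0 < 4 ✓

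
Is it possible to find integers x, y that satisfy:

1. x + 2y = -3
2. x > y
Yes

Take x = 1, y = -2. Substituting into each constraint:
  (1) 1 + 2(-2) = -3 ✓
  (2) 1 > -2 ✓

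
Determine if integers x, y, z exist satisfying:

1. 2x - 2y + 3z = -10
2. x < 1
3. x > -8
Yes

Take x = -2, y = 0, z = -2. Substituting into each constraint:
  (1) 2(-2) - 2(0) + 3(-2) = -10 ✓
  (2) -2 < 1 ✓
  (3) -2 > -8 ✓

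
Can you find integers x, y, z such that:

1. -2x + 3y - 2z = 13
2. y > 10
Yes

Take x = 0, y = 11, z = 10. Substituting into each constraint:
  (1) -2(0) + 3(11) - 2(10) = 13 ✓
  (2) 11 > 10 ✓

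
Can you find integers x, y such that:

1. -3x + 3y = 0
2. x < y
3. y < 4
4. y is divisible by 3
No

A contradictory subset is {-3x + 3y = 0, x < y}. No integer assignment can satisfy these jointly:

  - -3x + 3y = 0: is a linear equation tying the variables together
  - x < y: bounds one variable relative to another variable

From the equation, x − y = 0, i.e. y − x = 0; but y > x requires y − x ≥ 1. Contradiction.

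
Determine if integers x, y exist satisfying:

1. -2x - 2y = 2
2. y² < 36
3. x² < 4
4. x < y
Yes

Take x = -1, y = 0. Substituting into each constraint:
  (1) -2(-1) - 2(0) = 2 ✓
  (2) y² = (0)² = 0, and 0 < 36 ✓
  (3) x² = (-1)² = 1, and 1 < 4 ✓
  (4) -1 < 0 ✓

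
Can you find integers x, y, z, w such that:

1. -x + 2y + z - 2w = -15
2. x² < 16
Yes

Take x = 0, y = 0, z = 1, w = 8. Substituting into each constraint:
  (1) 0 + 2(0) + 1 - 2(8) = -15 ✓
  (2) x² = (0)² = 0, and 0 < 16 ✓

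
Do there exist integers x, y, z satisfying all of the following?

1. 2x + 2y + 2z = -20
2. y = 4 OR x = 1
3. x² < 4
Yes

Take x = 1, y = 0, z = -11. Substituting into each constraint:
  (1) 2(1) + 2(0) + 2(-11) = -20 ✓
  (2) x = 1, target 1 ✓ (second branch holds)
  (3) x² = (1)² = 1, and 1 < 4 ✓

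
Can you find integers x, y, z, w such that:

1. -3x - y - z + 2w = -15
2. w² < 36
Yes

Take x = 5, y = 0, z = 0, w = 0. Substituting into each constraint:
  (1) -3(5) + 0 + 0 + 2(0) = -15 ✓
  (2) w² = (0)² = 0, and 0 < 36 ✓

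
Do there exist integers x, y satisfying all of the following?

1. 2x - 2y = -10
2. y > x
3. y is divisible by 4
Yes

Take x = -5, y = 0. Substituting into each constraint:
  (1) 2(-5) - 2(0) = -10 ✓
  (2) 0 > -5 ✓
  (3) 0 = 4 × 0, remainder 0 ✓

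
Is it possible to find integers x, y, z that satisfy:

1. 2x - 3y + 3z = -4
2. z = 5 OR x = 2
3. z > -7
Yes

Take x = 4, y = 9, z = 5. Substituting into each constraint:
  (1) 2(4) - 3(9) + 3(5) = -4 ✓
  (2) z = 5, target 5 ✓ (first branch holds)
  (3) 5 > -7 ✓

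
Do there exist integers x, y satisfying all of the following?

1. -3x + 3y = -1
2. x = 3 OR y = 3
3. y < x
No

Even the single constraint (-3x + 3y = -1) is infeasible over the integers.

  - -3x + 3y = -1: every term on the left is divisible by 3, so the LHS ≡ 0 (mod 3), but the RHS -1 is not — no integer solution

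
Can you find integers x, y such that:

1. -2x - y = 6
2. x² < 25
Yes

Take x = 0, y = -6. Substituting into each constraint:
  (1) -2(0) + 6 = 6 ✓
  (2) x² = (0)² = 0, and 0 < 25 ✓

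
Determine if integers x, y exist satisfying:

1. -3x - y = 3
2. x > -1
Yes

Take x = 0, y = -3. Substituting into each constraint:
  (1) -3(0) + 3 = 3 ✓
  (2) 0 > -1 ✓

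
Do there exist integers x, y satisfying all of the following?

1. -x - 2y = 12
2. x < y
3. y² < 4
Yes

Take x = -12, y = 0. Substituting into each constraint:
  (1) 12 - 2(0) = 12 ✓
  (2) -12 < 0 ✓
  (3) y² = (0)² = 0, and 0 < 4 ✓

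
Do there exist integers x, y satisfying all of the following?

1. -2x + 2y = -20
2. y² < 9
Yes

Take x = 10, y = 0. Substituting into each constraint:
  (1) -2(10) + 2(0) = -20 ✓
  (2) y² = (0)² = 0, and 0 < 9 ✓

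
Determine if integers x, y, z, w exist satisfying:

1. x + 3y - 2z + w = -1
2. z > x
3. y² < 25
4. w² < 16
Yes

Take x = 0, y = 0, z = 1, w = 1. Substituting into each constraint:
  (1) 0 + 3(0) - 2(1) + 1 = -1 ✓
  (2) 1 > 0 ✓
  (3) y² = (0)² = 0, and 0 < 25 ✓
  (4) w² = (1)² = 1, and 1 < 16 ✓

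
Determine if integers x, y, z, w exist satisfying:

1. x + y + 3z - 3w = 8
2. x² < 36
Yes

Take x = 0, y = 2, z = 2, w = 0. Substituting into each constraint:
  (1) 0 + 2 + 3(2) - 3(0) = 8 ✓
  (2) x² = (0)² = 0, and 0 < 36 ✓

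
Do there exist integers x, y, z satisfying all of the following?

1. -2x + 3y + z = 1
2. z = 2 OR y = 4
Yes

Take x = 2, y = 1, z = 2. Substituting into each constraint:
  (1) -2(2) + 3(1) + 2 = 1 ✓
  (2) z = 2, target 2 ✓ (first branch holds)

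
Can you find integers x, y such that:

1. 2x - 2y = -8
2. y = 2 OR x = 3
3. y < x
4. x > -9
No

A contradictory subset is {2x - 2y = -8, y < x}. No integer assignment can satisfy these jointly:

  - 2x - 2y = -8: is a linear equation tying the variables together
  - y < x: bounds one variable relative to another variable

From the equation, x − y = -4, i.e. x − y = -4; but x > y requires x − y ≥ 1. Contradiction.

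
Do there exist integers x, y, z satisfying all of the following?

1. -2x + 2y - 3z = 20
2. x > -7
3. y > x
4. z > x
Yes

Take x = -5, y = -1, z = -4. Substituting into each constraint:
  (1) -2(-5) + 2(-1) - 3(-4) = 20 ✓
  (2) -5 > -7 ✓
  (3) -1 > -5 ✓
  (4) -4 > -5 ✓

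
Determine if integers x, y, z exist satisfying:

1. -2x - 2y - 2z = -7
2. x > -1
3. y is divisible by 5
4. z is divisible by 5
No

Even the single constraint (-2x - 2y - 2z = -7) is infeasible over the integers.

  - -2x - 2y - 2z = -7: every term on the left is divisible by 2, so the LHS ≡ 0 (mod 2), but the RHS -7 is not — no integer solution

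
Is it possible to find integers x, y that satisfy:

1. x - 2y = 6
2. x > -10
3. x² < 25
Yes

Take x = 0, y = -3. Substituting into each constraint:
  (1) 0 - 2(-3) = 6 ✓
  (2) 0 > -10 ✓
  (3) x² = (0)² = 0, and 0 < 25 ✓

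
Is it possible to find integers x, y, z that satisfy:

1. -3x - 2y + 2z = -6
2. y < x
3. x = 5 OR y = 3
Yes

Take x = 4, y = 3, z = 6. Substituting into each constraint:
  (1) -3(4) - 2(3) + 2(6) = -6 ✓
  (2) 3 < 4 ✓
  (3) y = 3, target 3 ✓ (second branch holds)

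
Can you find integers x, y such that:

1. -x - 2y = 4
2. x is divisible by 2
Yes

Take x = 0, y = -2. Substituting into each constraint:
  (1) 0 - 2(-2) = 4 ✓
  (2) 0 = 2 × 0, remainder 0 ✓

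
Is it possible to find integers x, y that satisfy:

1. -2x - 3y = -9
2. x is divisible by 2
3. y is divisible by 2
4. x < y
No

A contradictory subset is {-2x - 3y = -9, y is divisible by 2}. No integer assignment can satisfy these jointly:

  - -2x - 3y = -9: is a linear equation tying the variables together
  - y is divisible by 2: restricts y to multiples of 2

Modular obstruction: writing y = 2y', every remaining term of the linear equation is divisible by 2, so the left side is ≡ 0 (mod 2); but the right side -9 ≡ 1 (mod 2). No integers can satisfy it.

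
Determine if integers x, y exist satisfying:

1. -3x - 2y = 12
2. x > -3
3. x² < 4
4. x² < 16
Yes

Take x = 0, y = -6. Substituting into each constraint:
  (1) -3(0) - 2(-6) = 12 ✓
  (2) 0 > -3 ✓
  (3) x² = (0)² = 0, and 0 < 4 ✓
  (4) x² = (0)² = 0, and 0 < 16 ✓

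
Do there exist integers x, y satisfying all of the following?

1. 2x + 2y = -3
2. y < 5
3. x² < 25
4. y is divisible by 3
No

Even the single constraint (2x + 2y = -3) is infeasible over the integers.

  - 2x + 2y = -3: every term on the left is divisible by 2, so the LHS ≡ 0 (mod 2), but the RHS -3 is not — no integer solution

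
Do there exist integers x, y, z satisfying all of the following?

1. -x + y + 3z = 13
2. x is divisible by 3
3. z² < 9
Yes

Take x = 0, y = 7, z = 2. Substituting into each constraint:
  (1) 0 + 7 + 3(2) = 13 ✓
  (2) 0 = 3 × 0, remainder 0 ✓
  (3) z² = (2)² = 4, and 4 < 9 ✓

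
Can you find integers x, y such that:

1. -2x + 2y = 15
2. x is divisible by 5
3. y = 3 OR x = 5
No

Even the single constraint (-2x + 2y = 15) is infeasible over the integers.

  - -2x + 2y = 15: every term on the left is divisible by 2, so the LHS ≡ 0 (mod 2), but the RHS 15 is not — no integer solution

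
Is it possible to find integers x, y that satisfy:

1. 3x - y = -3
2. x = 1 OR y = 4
Yes

Take x = 1, y = 6. Substituting into each constraint:
  (1) 3(1) + (-6) = -3 ✓
  (2) x = 1, target 1 ✓ (first branch holds)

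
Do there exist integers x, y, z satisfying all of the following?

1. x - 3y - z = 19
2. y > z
Yes

Take x = 22, y = 1, z = 0. Substituting into each constraint:
  (1) 22 - 3(1) + 0 = 19 ✓
  (2) 1 > 0 ✓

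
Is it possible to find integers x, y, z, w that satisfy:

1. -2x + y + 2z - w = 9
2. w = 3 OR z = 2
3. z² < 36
Yes

Take x = 0, y = 6, z = 3, w = 3. Substituting into each constraint:
  (1) -2(0) + 6 + 2(3) + (-3) = 9 ✓
  (2) w = 3, target 3 ✓ (first branch holds)
  (3) z² = (3)² = 9, and 9 < 36 ✓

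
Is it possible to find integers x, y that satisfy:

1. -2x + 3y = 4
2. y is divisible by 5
Yes

Take x = -2, y = 0. Substituting into each constraint:
  (1) -2(-2) + 3(0) = 4 ✓
  (2) 0 = 5 × 0, remainder 0 ✓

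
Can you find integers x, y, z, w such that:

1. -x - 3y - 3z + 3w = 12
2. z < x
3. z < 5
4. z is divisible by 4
Yes

Take x = 3, y = -5, z = 0, w = 0. Substituting into each constraint:
  (1) (-3) - 3(-5) - 3(0) + 3(0) = 12 ✓
  (2) 0 < 3 ✓
  (3) 0 < 5 ✓
  (4) 0 = 4 × 0, remainder 0 ✓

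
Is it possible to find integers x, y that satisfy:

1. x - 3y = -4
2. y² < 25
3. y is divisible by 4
Yes

Take x = -4, y = 0. Substituting into each constraint:
  (1) (-4) - 3(0) = -4 ✓
  (2) y² = (0)² = 0, and 0 < 25 ✓
  (3) 0 = 4 × 0, remainder 0 ✓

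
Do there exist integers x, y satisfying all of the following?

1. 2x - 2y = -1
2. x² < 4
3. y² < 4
No

Even the single constraint (2x - 2y = -1) is infeasible over the integers.

  - 2x - 2y = -1: every term on the left is divisible by 2, so the LHS ≡ 0 (mod 2), but the RHS -1 is not — no integer solution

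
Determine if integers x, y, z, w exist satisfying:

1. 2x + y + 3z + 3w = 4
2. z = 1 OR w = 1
Yes

Take x = 0, y = 1, z = 1, w = 0. Substituting into each constraint:
  (1) 2(0) + 1 + 3(1) + 3(0) = 4 ✓
  (2) z = 1, target 1 ✓ (first branch holds)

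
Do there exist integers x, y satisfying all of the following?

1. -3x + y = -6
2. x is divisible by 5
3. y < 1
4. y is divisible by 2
Yes

Take x = 0, y = -6. Substituting into each constraint:
  (1) -3(0) + (-6) = -6 ✓
  (2) 0 = 5 × 0, remainder 0 ✓
  (3) -6 < 1 ✓
  (4) -6 = 2 × -3, remainder 0 ✓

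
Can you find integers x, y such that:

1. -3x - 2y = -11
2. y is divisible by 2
Yes

Take x = 5, y = -2. Substituting into each constraint:
  (1) -3(5) - 2(-2) = -11 ✓
  (2) -2 = 2 × -1, remainder 0 ✓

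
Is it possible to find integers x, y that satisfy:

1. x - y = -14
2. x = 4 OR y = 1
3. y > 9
Yes

Take x = 4, y = 18. Substituting into each constraint:
  (1) 4 + (-18) = -14 ✓
  (2) x = 4, target 4 ✓ (first branch holds)
  (3) 18 > 9 ✓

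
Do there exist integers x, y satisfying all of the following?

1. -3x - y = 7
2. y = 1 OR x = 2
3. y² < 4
No

The full constraint system is jointly infeasible over the integers. Each constraint and what it forces:

  - -3x - y = 7: is a linear equation tying the variables together
  - y = 1 OR x = 2: forces a choice: either y = 1 or x = 2
  - y² < 4: restricts y to |y| ≤ 1

Split on the disjunction (y = 1 OR x = 2):
  • If y = 1: with y = 1, every remaining term of the linear equation is divisible by 3, so the left side is ≡ 0 (mod 3); but the right side 8 ≡ 2 (mod 3). No integers can satisfy it.
  • If x = 2: the equation forces y = -13, but y² < 4 requires |y| ≤ 1.
Both branches are infeasible, so the system has no integer solution.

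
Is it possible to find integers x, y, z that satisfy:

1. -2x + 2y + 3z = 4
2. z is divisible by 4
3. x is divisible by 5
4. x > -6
Yes

Take x = 0, y = 2, z = 0. Substituting into each constraint:
  (1) -2(0) + 2(2) + 3(0) = 4 ✓
  (2) 0 = 4 × 0, remainder 0 ✓
  (3) 0 = 5 × 0, remainder 0 ✓
  (4) 0 > -6 ✓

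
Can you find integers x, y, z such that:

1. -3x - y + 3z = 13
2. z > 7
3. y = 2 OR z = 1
Yes

Take x = 3, y = 2, z = 8. Substituting into each constraint:
  (1) -3(3) + (-2) + 3(8) = 13 ✓
  (2) 8 > 7 ✓
  (3) y = 2, target 2 ✓ (first branch holds)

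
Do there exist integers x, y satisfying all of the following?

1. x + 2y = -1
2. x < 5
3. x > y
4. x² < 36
Yes

Take x = 1, y = -1. Substituting into each constraint:
  (1) 1 + 2(-1) = -1 ✓
  (2) 1 < 5 ✓
  (3) 1 > -1 ✓
  (4) x² = (1)² = 1, and 1 < 36 ✓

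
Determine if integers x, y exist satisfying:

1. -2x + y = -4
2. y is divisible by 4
Yes

Take x = 2, y = 0. Substituting into each constraint:
  (1) -2(2) + 0 = -4 ✓
  (2) 0 = 4 × 0, remainder 0 ✓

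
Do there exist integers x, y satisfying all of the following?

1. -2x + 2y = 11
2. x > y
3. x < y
No

Even the single constraint (-2x + 2y = 11) is infeasible over the integers.

  - -2x + 2y = 11: every term on the left is divisible by 2, so the LHS ≡ 0 (mod 2), but the RHS 11 is not — no integer solution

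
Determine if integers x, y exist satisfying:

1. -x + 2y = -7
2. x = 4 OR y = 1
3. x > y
Yes

Take x = 9, y = 1. Substituting into each constraint:
  (1) (-9) + 2(1) = -7 ✓
  (2) y = 1, target 1 ✓ (second branch holds)
  (3) 9 > 1 ✓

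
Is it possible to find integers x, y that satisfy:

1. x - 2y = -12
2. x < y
Yes

Take x = 0, y = 6. Substituting into each constraint:
  (1) 0 - 2(6) = -12 ✓
  (2) 0 < 6 ✓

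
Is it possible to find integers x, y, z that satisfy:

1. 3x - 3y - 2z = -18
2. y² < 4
Yes

Take x = 0, y = 0, z = 9. Substituting into each constraint:
  (1) 3(0) - 3(0) - 2(9) = -18 ✓
  (2) y² = (0)² = 0, and 0 < 4 ✓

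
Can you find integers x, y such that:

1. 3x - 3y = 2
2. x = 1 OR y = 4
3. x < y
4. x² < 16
No

Even the single constraint (3x - 3y = 2) is infeasible over the integers.

  - 3x - 3y = 2: every term on the left is divisible by 3, so the LHS ≡ 0 (mod 3), but the RHS 2 is not — no integer solution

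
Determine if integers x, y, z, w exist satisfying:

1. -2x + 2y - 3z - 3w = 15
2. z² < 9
Yes

Take x = 0, y = 9, z = 0, w = 1. Substituting into each constraint:
  (1) -2(0) + 2(9) - 3(0) - 3(1) = 15 ✓
  (2) z² = (0)² = 0, and 0 < 9 ✓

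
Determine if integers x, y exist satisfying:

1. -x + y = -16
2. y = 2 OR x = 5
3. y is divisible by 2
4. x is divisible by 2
Yes

Take x = 18, y = 2. Substituting into each constraint:
  (1) (-18) + 2 = -16 ✓
  (2) y = 2, target 2 ✓ (first branch holds)
  (3) 2 = 2 × 1, remainder 0 ✓
  (4) 18 = 2 × 9, remainder 0 ✓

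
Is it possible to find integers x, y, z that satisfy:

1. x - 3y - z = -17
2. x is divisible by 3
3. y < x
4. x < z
Yes

Take x = 0, y = -1, z = 20. Substituting into each constraint:
  (1) 0 - 3(-1) + (-20) = -17 ✓
  (2) 0 = 3 × 0, remainder 0 ✓
  (3) -1 < 0 ✓
  (4) 0 < 20 ✓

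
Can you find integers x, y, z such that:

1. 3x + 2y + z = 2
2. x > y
Yes

Take x = 1, y = 0, z = -1. Substituting into each constraint:
  (1) 3(1) + 2(0) + (-1) = 2 ✓
  (2) 1 > 0 ✓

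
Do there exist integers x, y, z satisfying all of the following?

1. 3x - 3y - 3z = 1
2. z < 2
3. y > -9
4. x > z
No

Even the single constraint (3x - 3y - 3z = 1) is infeasible over the integers.

  - 3x - 3y - 3z = 1: every term on the left is divisible by 3, so the LHS ≡ 0 (mod 3), but the RHS 1 is not — no integer solution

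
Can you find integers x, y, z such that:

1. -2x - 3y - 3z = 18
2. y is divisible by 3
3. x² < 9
Yes

Take x = 0, y = 0, z = -6. Substituting into each constraint:
  (1) -2(0) - 3(0) - 3(-6) = 18 ✓
  (2) 0 = 3 × 0, remainder 0 ✓
  (3) x² = (0)² = 0, and 0 < 9 ✓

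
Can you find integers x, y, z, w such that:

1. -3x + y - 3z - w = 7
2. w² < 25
Yes

Take x = -2, y = 1, z = 0, w = 0. Substituting into each constraint:
  (1) -3(-2) + 1 - 3(0) + 0 = 7 ✓
  (2) w² = (0)² = 0, and 0 < 25 ✓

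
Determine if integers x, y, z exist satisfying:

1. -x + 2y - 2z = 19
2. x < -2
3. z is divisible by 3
Yes

Take x = -19, y = 0, z = 0. Substituting into each constraint:
  (1) 19 + 2(0) - 2(0) = 19 ✓
  (2) -19 < -2 ✓
  (3) 0 = 3 × 0, remainder 0 ✓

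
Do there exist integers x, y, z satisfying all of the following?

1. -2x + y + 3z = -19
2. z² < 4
Yes

Take x = 0, y = -19, z = 0. Substituting into each constraint:
  (1) -2(0) + (-19) + 3(0) = -19 ✓
  (2) z² = (0)² = 0, and 0 < 4 ✓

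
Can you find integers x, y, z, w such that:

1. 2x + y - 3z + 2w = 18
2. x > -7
Yes

Take x = 0, y = 0, z = 0, w = 9. Substituting into each constraint:
  (1) 2(0) + 0 - 3(0) + 2(9) = 18 ✓
  (2) 0 > -7 ✓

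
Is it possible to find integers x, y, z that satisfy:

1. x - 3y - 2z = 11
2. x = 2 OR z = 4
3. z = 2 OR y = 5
Yes

Take x = 34, y = 5, z = 4. Substituting into each constraint:
  (1) 34 - 3(5) - 2(4) = 11 ✓
  (2) z = 4, target 4 ✓ (second branch holds)
  (3) y = 5, target 5 ✓ (second branch holds)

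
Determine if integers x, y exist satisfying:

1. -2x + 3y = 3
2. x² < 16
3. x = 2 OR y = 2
No

A contradictory subset is {-2x + 3y = 3, x = 2 OR y = 2}. No integer assignment can satisfy these jointly:

  - -2x + 3y = 3: is a linear equation tying the variables together
  - x = 2 OR y = 2: forces a choice: either x = 2 or y = 2

Split on the disjunction (x = 2 OR y = 2):
  • If x = 2: with x = 2, every remaining term of the linear equation is divisible by 3, so the left side is ≡ 0 (mod 3); but the right side 7 ≡ 1 (mod 3). No integers can satisfy it.
  • If y = 2: with y = 2, every remaining term of the linear equation is divisible by 2, so the left side is ≡ 0 (mod 2); but the right side -3 ≡ 1 (mod 2). No integers can satisfy it.
Both branches are infeasible, so the system has no integer solution.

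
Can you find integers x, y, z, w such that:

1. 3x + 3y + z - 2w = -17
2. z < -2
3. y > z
Yes

Take x = 0, y = 0, z = -3, w = 7. Substituting into each constraint:
  (1) 3(0) + 3(0) + (-3) - 2(7) = -17 ✓
  (2) -3 < -2 ✓
  (3) 0 > -3 ✓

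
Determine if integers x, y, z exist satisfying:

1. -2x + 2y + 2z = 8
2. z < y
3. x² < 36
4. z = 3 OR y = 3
Yes

Take x = 1, y = 3, z = 2. Substituting into each constraint:
  (1) -2(1) + 2(3) + 2(2) = 8 ✓
  (2) 2 < 3 ✓
  (3) x² = (1)² = 1, and 1 < 36 ✓
  (4) y = 3, target 3 ✓ (second branch holds)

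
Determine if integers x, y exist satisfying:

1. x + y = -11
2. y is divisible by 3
Yes

Take x = -11, y = 0. Substituting into each constraint:
  (1) (-11) + 0 = -11 ✓
  (2) 0 = 3 × 0, remainder 0 ✓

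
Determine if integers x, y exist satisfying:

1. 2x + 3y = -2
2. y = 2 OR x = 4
Yes

Take x = -4, y = 2. Substituting into each constraint:
  (1) 2(-4) + 3(2) = -2 ✓
  (2) y = 2, target 2 ✓ (first branch holds)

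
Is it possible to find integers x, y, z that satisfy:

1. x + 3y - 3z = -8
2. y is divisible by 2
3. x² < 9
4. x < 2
Yes

Take x = 1, y = 0, z = 3. Substituting into each constraint:
  (1) 1 + 3(0) - 3(3) = -8 ✓
  (2) 0 = 2 × 0, remainder 0 ✓
  (3) x² = (1)² = 1, and 1 < 9 ✓
  (4) 1 < 2 ✓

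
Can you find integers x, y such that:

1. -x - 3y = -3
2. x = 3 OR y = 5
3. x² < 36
Yes

Take x = 3, y = 0. Substituting into each constraint:
  (1) (-3) - 3(0) = -3 ✓
  (2) x = 3, target 3 ✓ (first branch holds)
  (3) x² = (3)² = 9, and 9 < 36 ✓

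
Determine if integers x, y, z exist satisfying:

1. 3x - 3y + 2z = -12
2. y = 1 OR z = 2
Yes

Take x = -1, y = 1, z = -3. Substituting into each constraint:
  (1) 3(-1) - 3(1) + 2(-3) = -12 ✓
  (2) y = 1, target 1 ✓ (first branch holds)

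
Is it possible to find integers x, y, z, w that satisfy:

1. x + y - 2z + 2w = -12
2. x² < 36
Yes

Take x = 0, y = 0, z = 6, w = 0. Substituting into each constraint:
  (1) 0 + 0 - 2(6) + 2(0) = -12 ✓
  (2) x² = (0)² = 0, and 0 < 36 ✓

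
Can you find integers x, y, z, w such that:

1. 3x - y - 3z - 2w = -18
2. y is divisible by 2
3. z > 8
Yes

Take x = 3, y = 0, z = 9, w = 0. Substituting into each constraint:
  (1) 3(3) + 0 - 3(9) - 2(0) = -18 ✓
  (2) 0 = 2 × 0, remainder 0 ✓
  (3) 9 > 8 ✓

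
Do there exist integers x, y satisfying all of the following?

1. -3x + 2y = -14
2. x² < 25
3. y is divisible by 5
Yes

Take x = -2, y = -10. Substituting into each constraint:
  (1) -3(-2) + 2(-10) = -14 ✓
  (2) x² = (-2)² = 4, and 4 < 25 ✓
  (3) -10 = 5 × -2, remainder 0 ✓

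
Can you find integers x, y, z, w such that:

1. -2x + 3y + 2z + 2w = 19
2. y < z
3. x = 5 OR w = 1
Yes

Take x = 5, y = 1, z = 2, w = 11. Substituting into each constraint:
  (1) -2(5) + 3(1) + 2(2) + 2(11) = 19 ✓
  (2) 1 < 2 ✓
  (3) x = 5, target 5 ✓ (first branch holds)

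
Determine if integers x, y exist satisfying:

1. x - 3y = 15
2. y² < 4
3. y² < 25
Yes

Take x = 15, y = 0. Substituting into each constraint:
  (1) 15 - 3(0) = 15 ✓
  (2) y² = (0)² = 0, and 0 < 4 ✓
  (3) y² = (0)² = 0, and 0 < 25 ✓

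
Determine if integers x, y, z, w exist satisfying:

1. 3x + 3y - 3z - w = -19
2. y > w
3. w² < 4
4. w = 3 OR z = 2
Yes

Take x = -6, y = 2, z = 2, w = 1. Substituting into each constraint:
  (1) 3(-6) + 3(2) - 3(2) + (-1) = -19 ✓
  (2) 2 > 1 ✓
  (3) w² = (1)² = 1, and 1 < 4 ✓
  (4) z = 2, target 2 ✓ (second branch holds)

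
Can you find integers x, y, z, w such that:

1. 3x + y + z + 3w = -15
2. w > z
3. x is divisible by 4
Yes

Take x = 0, y = -14, z = -1, w = 0. Substituting into each constraint:
  (1) 3(0) + (-14) + (-1) + 3(0) = -15 ✓
  (2) 0 > -1 ✓
  (3) 0 = 4 × 0, remainder 0 ✓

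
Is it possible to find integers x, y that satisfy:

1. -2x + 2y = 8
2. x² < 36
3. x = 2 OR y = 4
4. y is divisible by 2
Yes

Take x = 0, y = 4. Substituting into each constraint:
  (1) -2(0) + 2(4) = 8 ✓
  (2) x² = (0)² = 0, and 0 < 36 ✓
  (3) y = 4, target 4 ✓ (second branch holds)
  (4) 4 = 2 × 2, remainder 0 ✓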